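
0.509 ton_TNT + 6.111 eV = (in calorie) 5.09e+08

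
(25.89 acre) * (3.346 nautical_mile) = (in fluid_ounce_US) 2.195e+13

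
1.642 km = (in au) 1.098e-08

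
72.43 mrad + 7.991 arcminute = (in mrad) 74.75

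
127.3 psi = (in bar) 8.777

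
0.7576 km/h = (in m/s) 0.2104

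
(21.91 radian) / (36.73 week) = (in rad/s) 9.863e-07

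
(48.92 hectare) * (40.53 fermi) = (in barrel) 1.247e-07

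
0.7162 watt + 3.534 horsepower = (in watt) 2636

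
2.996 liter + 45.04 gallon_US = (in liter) 173.5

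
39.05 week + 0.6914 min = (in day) 273.4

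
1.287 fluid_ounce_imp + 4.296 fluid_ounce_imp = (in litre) 0.1586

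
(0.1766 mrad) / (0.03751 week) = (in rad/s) 7.785e-09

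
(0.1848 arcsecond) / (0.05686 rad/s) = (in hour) 4.377e-09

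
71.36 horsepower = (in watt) 5.321e+04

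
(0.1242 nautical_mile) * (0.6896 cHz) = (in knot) 3.083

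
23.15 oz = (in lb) 1.447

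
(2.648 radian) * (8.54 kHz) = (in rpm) 2.159e+05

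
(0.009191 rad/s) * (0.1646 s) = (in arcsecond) 312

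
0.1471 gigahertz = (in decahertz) 1.471e+07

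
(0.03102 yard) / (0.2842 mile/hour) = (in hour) 6.202e-05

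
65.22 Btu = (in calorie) 1.645e+04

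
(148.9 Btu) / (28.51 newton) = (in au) 3.683e-08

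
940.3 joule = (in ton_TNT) 2.247e-07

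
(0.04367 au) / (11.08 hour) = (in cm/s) 1.638e+07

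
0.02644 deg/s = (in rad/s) 0.0004615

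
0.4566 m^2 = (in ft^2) 4.915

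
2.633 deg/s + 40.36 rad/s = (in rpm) 385.8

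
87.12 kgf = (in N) 854.4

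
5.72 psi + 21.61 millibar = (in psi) 6.033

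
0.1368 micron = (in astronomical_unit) 9.145e-19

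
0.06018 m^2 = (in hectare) 6.018e-06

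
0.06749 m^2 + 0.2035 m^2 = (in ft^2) 2.917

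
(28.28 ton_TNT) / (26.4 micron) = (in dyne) 4.482e+20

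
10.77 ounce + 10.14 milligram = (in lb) 0.6731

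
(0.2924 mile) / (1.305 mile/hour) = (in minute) 13.44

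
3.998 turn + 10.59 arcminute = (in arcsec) 5.182e+06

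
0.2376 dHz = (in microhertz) 2.376e+04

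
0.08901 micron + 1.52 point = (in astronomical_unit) 3.585e-15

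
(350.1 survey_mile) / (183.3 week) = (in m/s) 0.005082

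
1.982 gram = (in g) 1.982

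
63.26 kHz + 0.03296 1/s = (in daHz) 6326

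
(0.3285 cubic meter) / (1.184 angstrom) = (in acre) 6.856e+05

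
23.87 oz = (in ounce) 23.87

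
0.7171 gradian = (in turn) 0.001793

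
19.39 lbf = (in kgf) 8.795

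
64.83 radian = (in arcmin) 2.229e+05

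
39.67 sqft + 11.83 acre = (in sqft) 5.154e+05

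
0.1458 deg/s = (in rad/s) 0.002545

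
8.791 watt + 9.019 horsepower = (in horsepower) 9.031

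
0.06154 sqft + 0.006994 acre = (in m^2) 28.31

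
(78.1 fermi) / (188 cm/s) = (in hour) 1.154e-17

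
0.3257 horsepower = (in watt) 242.9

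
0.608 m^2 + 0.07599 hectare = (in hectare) 0.07605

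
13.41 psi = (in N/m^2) 9.246e+04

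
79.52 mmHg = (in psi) 1.538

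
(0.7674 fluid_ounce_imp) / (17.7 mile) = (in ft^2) 8.239e-09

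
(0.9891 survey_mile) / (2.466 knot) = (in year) 3.979e-05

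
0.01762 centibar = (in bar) 0.0001762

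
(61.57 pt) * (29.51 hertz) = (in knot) 1.246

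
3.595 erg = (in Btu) 3.407e-10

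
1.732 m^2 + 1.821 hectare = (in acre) 4.5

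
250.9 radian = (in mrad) 2.509e+05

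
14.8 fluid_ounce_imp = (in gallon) 0.1111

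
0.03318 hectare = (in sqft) 3571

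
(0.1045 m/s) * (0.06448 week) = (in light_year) 4.308e-13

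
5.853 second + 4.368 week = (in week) 4.368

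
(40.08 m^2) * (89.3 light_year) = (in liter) 3.386e+22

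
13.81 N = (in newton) 13.81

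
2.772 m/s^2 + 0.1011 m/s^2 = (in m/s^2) 2.873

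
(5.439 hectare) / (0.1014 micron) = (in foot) 1.76e+12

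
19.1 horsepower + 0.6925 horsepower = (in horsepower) 19.79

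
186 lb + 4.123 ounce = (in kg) 84.49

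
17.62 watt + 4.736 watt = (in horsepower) 0.02998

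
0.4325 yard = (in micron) 3.955e+05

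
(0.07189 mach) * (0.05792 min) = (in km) 0.08507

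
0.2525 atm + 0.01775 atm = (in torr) 205.4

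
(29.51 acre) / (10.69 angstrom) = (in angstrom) 1.117e+24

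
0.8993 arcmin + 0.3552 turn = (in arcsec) 4.604e+05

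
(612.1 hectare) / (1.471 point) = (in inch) 4.644e+11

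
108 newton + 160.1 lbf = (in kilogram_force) 83.63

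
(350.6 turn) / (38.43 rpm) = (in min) 9.123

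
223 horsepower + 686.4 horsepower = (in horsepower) 909.4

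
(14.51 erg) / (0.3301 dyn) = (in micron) 4.396e+05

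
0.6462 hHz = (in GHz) 6.462e-08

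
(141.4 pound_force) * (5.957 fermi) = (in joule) 3.747e-12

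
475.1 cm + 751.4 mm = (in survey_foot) 18.05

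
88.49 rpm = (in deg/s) 530.9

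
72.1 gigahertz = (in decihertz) 7.21e+11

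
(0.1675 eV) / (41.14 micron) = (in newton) 6.523e-16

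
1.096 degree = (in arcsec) 3946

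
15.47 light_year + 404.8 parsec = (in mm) 1.264e+22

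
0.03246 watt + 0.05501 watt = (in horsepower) 0.0001173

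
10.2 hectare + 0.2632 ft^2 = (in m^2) 1.02e+05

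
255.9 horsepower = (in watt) 1.908e+05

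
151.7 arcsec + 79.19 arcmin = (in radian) 0.02377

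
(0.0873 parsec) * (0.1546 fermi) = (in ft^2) 4.483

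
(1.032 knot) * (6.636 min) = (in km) 0.2114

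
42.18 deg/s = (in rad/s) 0.7362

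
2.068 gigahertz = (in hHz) 2.068e+07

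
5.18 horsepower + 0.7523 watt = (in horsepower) 5.181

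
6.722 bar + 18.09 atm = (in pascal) 2.505e+06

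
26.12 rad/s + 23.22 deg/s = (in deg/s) 1520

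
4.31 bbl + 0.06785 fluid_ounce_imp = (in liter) 685.2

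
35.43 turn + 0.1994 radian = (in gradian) 1.418e+04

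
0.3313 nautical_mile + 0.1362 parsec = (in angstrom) 4.203e+25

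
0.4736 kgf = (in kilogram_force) 0.4736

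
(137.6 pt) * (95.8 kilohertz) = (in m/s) 4650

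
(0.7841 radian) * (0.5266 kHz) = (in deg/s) 2.366e+04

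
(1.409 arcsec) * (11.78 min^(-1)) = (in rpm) 1.281e-05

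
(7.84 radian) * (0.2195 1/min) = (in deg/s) 1.643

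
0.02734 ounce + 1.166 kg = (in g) 1167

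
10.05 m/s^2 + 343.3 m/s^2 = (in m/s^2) 353.4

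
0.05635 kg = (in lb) 0.1242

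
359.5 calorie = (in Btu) 1.426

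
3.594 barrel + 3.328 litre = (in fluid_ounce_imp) 2.023e+04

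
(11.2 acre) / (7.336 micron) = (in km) 6.178e+06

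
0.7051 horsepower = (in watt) 525.8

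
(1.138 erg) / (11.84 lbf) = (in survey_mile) 1.343e-12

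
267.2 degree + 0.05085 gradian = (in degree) 267.2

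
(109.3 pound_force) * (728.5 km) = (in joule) 3.542e+08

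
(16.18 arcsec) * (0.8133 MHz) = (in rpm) 609.2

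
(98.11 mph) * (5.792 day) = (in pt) 6.222e+10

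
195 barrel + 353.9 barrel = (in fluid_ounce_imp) 3.071e+06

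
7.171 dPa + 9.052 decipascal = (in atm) 1.601e-05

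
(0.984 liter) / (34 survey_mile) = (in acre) 4.444e-12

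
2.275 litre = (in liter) 2.275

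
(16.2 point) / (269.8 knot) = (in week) 6.808e-11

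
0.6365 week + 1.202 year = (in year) 1.214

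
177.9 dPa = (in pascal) 17.79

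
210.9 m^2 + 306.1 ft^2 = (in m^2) 239.3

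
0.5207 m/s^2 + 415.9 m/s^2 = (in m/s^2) 416.4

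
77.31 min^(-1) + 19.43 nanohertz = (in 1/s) 1.289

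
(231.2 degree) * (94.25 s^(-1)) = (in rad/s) 380.3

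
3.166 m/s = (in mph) 7.082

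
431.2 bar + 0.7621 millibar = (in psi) 6254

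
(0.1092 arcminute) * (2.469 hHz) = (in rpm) 0.07489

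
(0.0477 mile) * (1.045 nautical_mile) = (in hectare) 14.86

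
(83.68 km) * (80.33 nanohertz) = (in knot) 0.01307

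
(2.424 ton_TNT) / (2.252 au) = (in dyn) 3010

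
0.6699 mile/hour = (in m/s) 0.2995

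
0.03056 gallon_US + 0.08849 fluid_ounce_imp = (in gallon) 0.03122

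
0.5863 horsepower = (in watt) 437.2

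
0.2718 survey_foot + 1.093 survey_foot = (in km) 0.000416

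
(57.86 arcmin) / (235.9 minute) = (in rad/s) 1.189e-06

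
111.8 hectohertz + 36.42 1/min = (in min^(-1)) 6.708e+05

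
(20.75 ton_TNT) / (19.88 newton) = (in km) 4.367e+06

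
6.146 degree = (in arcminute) 368.8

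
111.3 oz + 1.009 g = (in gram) 3156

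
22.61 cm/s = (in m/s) 0.2261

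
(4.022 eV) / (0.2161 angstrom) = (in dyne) 0.002982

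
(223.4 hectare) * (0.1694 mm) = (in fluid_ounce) 1.28e+07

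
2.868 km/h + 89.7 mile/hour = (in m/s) 40.9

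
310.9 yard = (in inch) 1.119e+04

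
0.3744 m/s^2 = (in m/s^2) 0.3744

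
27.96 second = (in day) 0.0003236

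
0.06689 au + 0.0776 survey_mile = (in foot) 3.283e+10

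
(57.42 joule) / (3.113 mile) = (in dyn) 1146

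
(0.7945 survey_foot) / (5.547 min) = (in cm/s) 0.07276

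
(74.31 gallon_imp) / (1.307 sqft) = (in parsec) 9.016e-17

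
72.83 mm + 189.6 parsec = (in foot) 1.919e+19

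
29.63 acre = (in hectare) 11.99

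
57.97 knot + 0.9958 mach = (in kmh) 1328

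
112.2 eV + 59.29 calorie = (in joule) 248.1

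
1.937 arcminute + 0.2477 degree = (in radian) 0.004887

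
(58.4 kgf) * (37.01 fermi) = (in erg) 0.000212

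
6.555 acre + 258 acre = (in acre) 264.6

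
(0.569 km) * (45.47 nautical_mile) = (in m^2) 4.792e+07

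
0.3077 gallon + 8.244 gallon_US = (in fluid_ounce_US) 1095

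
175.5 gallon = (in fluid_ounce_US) 2.246e+04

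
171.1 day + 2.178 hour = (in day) 171.2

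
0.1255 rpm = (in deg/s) 0.753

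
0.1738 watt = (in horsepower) 0.0002331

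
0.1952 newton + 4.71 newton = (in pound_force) 1.103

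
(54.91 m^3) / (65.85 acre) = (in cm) 0.02061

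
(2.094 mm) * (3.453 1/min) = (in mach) 3.539e-07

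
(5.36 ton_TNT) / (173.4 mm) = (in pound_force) 2.908e+10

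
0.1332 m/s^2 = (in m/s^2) 0.1332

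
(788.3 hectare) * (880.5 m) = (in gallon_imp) 1.527e+12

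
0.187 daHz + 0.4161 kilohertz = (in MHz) 0.000418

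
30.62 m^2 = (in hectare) 0.003062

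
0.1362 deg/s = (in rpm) 0.0227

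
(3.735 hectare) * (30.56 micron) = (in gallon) 301.5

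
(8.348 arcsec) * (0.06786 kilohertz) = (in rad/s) 0.002746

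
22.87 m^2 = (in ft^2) 246.2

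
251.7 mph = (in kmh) 405.1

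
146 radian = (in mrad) 1.46e+05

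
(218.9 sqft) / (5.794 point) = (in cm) 9.949e+05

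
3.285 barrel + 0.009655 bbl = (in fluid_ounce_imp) 1.844e+04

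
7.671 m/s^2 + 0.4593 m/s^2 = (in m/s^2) 8.13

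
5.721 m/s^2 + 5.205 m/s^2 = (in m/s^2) 10.93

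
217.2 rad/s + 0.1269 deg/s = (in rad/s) 217.2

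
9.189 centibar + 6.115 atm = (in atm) 6.206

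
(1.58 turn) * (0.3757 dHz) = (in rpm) 3.562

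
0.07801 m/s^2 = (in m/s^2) 0.07801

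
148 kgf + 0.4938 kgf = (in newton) 1456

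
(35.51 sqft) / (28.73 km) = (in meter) 0.0001148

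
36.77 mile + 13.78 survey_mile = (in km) 81.35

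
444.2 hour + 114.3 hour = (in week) 3.324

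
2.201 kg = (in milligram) 2.201e+06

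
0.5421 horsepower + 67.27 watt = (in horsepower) 0.6323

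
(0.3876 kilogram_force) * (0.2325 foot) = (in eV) 1.681e+18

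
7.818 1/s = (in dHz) 78.18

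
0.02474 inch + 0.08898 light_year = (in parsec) 0.02728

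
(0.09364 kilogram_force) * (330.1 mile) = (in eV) 3.045e+24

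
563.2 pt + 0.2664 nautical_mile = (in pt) 1.399e+06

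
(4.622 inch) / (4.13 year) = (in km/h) 3.245e-09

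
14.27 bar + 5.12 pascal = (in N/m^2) 1.427e+06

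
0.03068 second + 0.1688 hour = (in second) 607.7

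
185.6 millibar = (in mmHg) 139.2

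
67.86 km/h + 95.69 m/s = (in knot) 222.6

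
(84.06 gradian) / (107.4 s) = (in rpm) 0.1174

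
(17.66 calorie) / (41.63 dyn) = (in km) 177.5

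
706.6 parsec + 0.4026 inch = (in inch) 8.584e+20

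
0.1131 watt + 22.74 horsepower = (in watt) 1.696e+04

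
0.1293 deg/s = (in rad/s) 0.002257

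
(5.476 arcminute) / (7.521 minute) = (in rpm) 3.371e-05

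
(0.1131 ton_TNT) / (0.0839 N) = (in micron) 5.64e+15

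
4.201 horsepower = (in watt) 3133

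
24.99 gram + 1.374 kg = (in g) 1399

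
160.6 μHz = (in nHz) 1.606e+05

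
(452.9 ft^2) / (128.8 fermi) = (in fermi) 3.267e+29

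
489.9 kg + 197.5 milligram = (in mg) 4.899e+08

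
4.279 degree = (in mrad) 74.68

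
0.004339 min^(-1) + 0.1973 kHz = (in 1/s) 197.3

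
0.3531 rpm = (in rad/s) 0.03698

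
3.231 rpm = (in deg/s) 19.39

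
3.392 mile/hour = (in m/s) 1.516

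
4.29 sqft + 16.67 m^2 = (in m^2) 17.07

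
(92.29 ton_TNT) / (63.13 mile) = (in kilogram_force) 3.876e+05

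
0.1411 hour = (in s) 508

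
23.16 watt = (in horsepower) 0.03106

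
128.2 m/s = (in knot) 249.2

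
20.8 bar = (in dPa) 2.08e+07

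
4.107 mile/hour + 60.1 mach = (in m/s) 2.047e+04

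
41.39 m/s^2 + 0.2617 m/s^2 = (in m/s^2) 41.65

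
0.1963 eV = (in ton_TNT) 7.517e-30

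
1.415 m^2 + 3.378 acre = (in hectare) 1.367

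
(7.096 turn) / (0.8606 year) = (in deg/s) 9.413e-05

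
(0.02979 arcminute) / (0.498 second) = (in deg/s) 0.000997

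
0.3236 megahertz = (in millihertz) 3.236e+08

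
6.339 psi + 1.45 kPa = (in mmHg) 338.7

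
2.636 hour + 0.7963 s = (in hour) 2.636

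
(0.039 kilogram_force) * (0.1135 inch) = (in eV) 6.882e+15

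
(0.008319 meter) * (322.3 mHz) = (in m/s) 0.002681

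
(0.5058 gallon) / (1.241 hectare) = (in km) 1.543e-10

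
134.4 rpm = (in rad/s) 14.07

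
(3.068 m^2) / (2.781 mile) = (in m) 0.0006855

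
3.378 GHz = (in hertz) 3.378e+09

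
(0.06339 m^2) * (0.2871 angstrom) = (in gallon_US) 4.808e-10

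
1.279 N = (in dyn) 1.279e+05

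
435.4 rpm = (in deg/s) 2612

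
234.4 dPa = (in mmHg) 0.1758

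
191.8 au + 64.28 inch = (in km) 2.869e+10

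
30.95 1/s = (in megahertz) 3.095e-05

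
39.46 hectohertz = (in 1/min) 2.368e+05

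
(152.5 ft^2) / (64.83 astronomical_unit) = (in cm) 1.461e-10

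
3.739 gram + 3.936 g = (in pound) 0.01692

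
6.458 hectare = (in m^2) 6.458e+04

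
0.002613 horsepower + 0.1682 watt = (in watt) 2.117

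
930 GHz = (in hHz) 9.3e+09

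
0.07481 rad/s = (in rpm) 0.7144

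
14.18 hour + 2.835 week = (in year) 0.05599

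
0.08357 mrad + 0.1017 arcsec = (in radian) 8.406e-05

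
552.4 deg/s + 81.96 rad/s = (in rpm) 874.7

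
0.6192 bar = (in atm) 0.6111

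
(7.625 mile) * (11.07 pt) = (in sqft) 515.8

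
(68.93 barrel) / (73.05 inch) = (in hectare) 0.0005906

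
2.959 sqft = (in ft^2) 2.959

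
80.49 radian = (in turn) 12.81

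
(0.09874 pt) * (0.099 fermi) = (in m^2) 3.448e-21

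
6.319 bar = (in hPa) 6319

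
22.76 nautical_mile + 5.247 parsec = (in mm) 1.619e+20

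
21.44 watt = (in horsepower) 0.02875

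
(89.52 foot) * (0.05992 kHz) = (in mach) 4.802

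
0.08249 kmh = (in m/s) 0.02291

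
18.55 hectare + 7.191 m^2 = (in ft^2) 1.997e+06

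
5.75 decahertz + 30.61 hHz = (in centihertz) 3.118e+05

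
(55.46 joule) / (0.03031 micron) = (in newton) 1.83e+09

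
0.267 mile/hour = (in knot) 0.232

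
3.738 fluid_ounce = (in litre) 0.1105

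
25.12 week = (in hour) 4220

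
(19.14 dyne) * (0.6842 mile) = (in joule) 0.2108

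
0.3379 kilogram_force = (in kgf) 0.3379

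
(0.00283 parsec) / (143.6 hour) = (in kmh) 6.081e+08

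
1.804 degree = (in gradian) 2.004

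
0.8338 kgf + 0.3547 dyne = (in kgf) 0.8338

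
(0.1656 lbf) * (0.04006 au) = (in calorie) 1.055e+09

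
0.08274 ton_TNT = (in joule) 3.462e+08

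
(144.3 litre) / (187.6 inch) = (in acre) 7.483e-06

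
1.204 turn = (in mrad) 7565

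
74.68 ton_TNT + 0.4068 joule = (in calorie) 7.468e+10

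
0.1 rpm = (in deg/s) 0.6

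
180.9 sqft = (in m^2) 16.81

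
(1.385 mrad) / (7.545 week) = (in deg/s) 1.739e-08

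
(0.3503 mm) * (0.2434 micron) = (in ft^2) 9.178e-10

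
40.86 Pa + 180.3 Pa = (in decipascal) 2212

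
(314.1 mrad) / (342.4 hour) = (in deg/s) 1.46e-05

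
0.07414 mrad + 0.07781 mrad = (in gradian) 0.009673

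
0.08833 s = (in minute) 0.001472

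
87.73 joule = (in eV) 5.476e+20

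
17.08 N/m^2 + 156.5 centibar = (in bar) 1.565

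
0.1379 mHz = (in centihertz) 0.01379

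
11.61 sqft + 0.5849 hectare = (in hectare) 0.585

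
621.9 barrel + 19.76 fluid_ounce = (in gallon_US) 2.612e+04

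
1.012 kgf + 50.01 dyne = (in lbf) 2.231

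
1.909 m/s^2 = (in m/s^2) 1.909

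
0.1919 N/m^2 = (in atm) 1.894e-06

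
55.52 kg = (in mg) 5.552e+07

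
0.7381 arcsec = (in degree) 0.000205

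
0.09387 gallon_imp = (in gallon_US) 0.1127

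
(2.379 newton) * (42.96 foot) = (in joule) 31.15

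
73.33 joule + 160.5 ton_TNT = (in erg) 6.715e+18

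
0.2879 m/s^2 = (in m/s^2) 0.2879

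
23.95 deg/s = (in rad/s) 0.418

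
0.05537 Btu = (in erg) 5.842e+08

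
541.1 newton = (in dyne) 5.411e+07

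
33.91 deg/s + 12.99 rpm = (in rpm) 18.64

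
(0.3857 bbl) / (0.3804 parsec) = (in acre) 1.291e-21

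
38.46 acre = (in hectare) 15.56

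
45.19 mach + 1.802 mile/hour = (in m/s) 1.539e+04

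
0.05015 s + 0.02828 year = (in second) 8.918e+05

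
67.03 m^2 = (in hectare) 0.006703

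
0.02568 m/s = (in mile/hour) 0.05744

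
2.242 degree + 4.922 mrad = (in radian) 0.04405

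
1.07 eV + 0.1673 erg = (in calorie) 3.999e-09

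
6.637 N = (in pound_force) 1.492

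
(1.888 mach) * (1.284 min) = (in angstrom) 4.953e+14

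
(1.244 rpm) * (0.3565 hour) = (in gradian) 1.064e+04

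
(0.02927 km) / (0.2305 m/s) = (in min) 2.116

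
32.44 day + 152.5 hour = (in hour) 931.1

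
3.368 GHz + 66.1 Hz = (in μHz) 3.368e+15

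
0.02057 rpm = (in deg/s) 0.1234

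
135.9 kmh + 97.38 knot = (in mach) 0.258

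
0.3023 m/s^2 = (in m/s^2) 0.3023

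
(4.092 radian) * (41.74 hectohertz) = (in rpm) 1.631e+05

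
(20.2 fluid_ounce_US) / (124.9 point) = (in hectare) 1.356e-06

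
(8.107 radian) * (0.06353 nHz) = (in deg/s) 2.951e-08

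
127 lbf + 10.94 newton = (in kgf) 58.72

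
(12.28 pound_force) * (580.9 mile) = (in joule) 5.107e+07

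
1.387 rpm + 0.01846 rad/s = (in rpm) 1.563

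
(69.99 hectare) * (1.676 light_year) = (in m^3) 1.11e+22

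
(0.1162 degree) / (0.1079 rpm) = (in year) 5.692e-09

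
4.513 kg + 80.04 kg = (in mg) 8.455e+07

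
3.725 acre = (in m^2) 1.507e+04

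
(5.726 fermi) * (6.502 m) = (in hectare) 3.723e-18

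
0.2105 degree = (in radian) 0.003674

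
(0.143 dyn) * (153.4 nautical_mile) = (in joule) 0.4063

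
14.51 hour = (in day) 0.6046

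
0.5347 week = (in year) 0.01025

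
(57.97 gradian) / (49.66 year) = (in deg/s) 3.331e-08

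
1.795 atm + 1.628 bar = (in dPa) 3.447e+06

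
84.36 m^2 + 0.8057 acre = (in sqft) 3.6e+04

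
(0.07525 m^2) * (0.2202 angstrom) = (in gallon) 4.377e-10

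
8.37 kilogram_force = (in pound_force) 18.45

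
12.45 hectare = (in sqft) 1.34e+06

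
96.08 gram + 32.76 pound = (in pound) 32.97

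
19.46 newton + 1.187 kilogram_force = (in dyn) 3.11e+06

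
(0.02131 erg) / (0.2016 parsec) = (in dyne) 3.426e-20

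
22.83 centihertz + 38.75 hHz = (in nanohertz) 3.875e+12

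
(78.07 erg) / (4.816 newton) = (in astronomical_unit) 1.084e-17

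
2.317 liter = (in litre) 2.317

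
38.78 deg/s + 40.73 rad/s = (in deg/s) 2372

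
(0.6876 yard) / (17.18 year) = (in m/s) 1.16e-09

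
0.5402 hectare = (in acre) 1.335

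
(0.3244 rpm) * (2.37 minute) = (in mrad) 4831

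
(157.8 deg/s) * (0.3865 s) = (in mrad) 1064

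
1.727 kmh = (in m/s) 0.4797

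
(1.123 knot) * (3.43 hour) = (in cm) 7.134e+05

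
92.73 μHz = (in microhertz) 92.73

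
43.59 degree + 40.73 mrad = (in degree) 45.92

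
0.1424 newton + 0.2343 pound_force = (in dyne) 1.185e+05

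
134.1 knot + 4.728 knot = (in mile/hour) 159.8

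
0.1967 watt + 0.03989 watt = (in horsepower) 0.0003173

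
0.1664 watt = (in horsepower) 0.0002231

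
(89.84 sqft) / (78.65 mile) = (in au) 4.408e-16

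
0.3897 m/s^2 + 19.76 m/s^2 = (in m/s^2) 20.15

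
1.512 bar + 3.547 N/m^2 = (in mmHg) 1134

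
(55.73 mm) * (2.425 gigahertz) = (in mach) 3.969e+05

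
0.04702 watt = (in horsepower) 6.305e-05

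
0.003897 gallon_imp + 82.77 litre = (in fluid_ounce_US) 2799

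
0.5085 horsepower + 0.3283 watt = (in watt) 379.5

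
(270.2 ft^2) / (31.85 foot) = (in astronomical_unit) 1.728e-11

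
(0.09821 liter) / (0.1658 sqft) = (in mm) 6.376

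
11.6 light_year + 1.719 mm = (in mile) 6.819e+13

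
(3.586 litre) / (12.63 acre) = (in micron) 0.07016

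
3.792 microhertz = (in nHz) 3792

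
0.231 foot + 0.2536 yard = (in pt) 856.9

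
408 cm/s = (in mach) 0.01198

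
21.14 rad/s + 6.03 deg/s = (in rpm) 202.9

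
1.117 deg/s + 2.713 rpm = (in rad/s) 0.3036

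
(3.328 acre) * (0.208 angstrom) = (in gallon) 7.4e-05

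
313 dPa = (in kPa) 0.0313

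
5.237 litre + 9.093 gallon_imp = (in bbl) 0.2929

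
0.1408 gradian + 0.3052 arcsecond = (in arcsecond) 456.5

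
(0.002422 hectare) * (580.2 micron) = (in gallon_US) 3.712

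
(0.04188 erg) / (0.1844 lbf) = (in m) 5.106e-09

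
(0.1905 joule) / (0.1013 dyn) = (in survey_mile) 116.9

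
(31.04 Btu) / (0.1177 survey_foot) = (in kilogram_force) 9.309e+04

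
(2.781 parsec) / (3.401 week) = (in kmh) 1.502e+11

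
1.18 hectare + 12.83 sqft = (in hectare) 1.18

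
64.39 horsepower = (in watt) 4.802e+04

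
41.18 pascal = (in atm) 0.0004064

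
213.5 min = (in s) 1.281e+04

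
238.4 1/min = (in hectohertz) 0.03973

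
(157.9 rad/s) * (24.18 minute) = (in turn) 3.646e+04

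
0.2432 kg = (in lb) 0.5362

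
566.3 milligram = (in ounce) 0.01998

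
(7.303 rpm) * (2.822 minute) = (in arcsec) 2.671e+07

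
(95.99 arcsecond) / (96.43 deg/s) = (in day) 3.2e-09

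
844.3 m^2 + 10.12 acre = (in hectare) 4.18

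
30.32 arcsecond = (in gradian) 0.009358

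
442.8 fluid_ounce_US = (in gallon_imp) 2.881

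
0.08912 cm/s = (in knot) 0.001732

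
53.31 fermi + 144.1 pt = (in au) 3.398e-13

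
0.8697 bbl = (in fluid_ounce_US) 4676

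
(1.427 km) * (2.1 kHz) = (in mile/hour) 6.703e+06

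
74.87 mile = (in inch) 4.744e+06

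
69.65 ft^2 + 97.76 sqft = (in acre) 0.003843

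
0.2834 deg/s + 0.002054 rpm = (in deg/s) 0.2957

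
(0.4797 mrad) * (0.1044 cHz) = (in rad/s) 5.008e-07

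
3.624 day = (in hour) 86.98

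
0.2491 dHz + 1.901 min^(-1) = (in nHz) 5.659e+07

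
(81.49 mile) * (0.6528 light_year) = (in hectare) 8.099e+16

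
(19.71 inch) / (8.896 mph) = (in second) 0.1259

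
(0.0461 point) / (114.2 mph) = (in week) 5.267e-13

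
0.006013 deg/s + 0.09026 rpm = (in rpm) 0.09126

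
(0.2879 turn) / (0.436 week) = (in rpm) 6.551e-05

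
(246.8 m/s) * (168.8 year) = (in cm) 1.314e+14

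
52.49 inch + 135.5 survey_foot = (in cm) 4263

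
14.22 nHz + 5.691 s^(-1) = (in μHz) 5.691e+06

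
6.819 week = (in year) 0.1308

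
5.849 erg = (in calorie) 1.398e-07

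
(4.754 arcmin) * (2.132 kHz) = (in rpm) 28.15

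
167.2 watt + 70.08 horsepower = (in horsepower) 70.3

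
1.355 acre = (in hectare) 0.5483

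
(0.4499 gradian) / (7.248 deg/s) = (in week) 9.237e-08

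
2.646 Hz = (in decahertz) 0.2646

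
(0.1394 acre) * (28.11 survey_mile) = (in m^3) 2.552e+07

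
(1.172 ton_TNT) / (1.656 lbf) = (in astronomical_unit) 0.00445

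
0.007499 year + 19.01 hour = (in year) 0.009669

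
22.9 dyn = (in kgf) 2.335e-05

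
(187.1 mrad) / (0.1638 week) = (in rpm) 1.804e-05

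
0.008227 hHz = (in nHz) 8.227e+08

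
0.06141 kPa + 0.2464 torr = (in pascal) 94.26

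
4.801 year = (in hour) 4.206e+04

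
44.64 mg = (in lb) 9.841e-05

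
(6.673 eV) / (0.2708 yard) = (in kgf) 4.403e-19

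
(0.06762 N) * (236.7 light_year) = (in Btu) 1.435e+14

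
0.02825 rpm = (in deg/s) 0.1695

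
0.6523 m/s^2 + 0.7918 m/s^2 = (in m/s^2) 1.444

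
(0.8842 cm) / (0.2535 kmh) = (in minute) 0.002093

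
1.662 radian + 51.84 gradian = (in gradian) 157.6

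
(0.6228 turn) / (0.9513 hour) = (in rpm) 0.01091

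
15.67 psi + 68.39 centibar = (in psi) 25.59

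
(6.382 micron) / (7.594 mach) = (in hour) 6.856e-13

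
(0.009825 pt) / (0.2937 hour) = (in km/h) 1.18e-08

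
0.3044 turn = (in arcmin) 6575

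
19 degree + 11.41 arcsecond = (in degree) 19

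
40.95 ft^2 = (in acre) 0.0009401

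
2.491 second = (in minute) 0.04152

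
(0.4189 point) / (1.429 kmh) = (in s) 0.0003723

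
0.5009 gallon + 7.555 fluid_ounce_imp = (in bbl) 0.01328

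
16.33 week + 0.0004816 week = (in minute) 1.646e+05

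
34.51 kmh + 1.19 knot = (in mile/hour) 22.81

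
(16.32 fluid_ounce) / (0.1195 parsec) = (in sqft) 1.409e-18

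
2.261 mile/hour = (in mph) 2.261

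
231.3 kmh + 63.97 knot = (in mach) 0.2853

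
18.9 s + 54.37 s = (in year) 2.323e-06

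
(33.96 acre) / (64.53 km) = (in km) 0.00213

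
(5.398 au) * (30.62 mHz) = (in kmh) 8.902e+10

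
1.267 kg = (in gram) 1267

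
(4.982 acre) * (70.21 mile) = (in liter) 2.278e+12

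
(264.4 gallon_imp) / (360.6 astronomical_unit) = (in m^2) 2.228e-14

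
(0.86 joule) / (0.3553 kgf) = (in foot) 0.8098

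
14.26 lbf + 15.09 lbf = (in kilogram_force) 13.31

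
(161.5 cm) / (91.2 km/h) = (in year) 2.021e-09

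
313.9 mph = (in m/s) 140.3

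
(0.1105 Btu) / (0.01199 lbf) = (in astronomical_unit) 1.461e-08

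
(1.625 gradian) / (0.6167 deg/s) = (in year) 7.52e-08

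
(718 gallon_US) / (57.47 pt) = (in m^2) 134.1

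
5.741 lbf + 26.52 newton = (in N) 52.06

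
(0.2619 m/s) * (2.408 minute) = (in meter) 37.84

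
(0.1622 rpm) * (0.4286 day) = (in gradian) 4.004e+04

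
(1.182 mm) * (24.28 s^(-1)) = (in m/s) 0.0287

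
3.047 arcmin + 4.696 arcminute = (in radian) 0.002252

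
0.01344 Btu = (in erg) 1.418e+08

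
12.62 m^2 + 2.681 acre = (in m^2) 1.086e+04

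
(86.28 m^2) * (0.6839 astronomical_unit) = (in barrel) 5.552e+13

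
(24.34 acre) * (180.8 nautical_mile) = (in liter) 3.298e+13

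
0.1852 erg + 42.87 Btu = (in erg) 4.523e+11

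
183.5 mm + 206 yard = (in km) 0.1885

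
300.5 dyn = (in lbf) 0.0006756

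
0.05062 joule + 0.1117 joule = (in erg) 1.623e+06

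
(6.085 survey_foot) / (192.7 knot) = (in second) 0.01871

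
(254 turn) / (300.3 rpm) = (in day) 0.0005874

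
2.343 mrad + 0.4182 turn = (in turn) 0.4186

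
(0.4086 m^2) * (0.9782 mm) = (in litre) 0.3997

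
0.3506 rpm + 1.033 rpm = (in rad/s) 0.1449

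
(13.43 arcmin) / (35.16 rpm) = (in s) 0.001061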